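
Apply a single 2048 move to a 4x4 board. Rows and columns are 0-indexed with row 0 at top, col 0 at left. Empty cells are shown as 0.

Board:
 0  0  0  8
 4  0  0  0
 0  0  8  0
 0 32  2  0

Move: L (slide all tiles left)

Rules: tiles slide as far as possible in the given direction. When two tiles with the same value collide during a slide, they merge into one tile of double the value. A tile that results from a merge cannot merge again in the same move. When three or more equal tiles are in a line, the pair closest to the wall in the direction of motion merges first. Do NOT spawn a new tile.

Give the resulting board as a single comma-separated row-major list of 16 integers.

Answer: 8, 0, 0, 0, 4, 0, 0, 0, 8, 0, 0, 0, 32, 2, 0, 0

Derivation:
Slide left:
row 0: [0, 0, 0, 8] -> [8, 0, 0, 0]
row 1: [4, 0, 0, 0] -> [4, 0, 0, 0]
row 2: [0, 0, 8, 0] -> [8, 0, 0, 0]
row 3: [0, 32, 2, 0] -> [32, 2, 0, 0]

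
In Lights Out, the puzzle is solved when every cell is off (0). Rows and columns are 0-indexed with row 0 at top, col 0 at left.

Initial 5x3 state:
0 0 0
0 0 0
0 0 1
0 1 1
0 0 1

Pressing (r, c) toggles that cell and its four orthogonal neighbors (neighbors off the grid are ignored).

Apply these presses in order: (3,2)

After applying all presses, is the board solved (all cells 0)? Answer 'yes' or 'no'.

Answer: yes

Derivation:
After press 1 at (3,2):
0 0 0
0 0 0
0 0 0
0 0 0
0 0 0

Lights still on: 0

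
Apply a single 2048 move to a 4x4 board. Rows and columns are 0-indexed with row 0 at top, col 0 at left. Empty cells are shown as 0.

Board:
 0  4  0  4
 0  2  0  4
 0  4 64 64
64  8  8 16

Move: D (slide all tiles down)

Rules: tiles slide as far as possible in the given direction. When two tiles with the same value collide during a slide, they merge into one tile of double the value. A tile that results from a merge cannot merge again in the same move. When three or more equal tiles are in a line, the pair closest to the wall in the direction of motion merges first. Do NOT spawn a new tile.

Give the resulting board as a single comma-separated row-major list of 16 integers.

Answer: 0, 4, 0, 0, 0, 2, 0, 8, 0, 4, 64, 64, 64, 8, 8, 16

Derivation:
Slide down:
col 0: [0, 0, 0, 64] -> [0, 0, 0, 64]
col 1: [4, 2, 4, 8] -> [4, 2, 4, 8]
col 2: [0, 0, 64, 8] -> [0, 0, 64, 8]
col 3: [4, 4, 64, 16] -> [0, 8, 64, 16]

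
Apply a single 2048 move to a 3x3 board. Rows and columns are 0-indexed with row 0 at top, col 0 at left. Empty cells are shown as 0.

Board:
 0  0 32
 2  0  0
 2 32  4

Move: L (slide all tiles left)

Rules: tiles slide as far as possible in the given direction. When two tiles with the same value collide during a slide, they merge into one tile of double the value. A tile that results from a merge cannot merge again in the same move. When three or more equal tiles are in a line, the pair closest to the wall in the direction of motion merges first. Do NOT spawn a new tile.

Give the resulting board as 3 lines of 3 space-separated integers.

Answer: 32  0  0
 2  0  0
 2 32  4

Derivation:
Slide left:
row 0: [0, 0, 32] -> [32, 0, 0]
row 1: [2, 0, 0] -> [2, 0, 0]
row 2: [2, 32, 4] -> [2, 32, 4]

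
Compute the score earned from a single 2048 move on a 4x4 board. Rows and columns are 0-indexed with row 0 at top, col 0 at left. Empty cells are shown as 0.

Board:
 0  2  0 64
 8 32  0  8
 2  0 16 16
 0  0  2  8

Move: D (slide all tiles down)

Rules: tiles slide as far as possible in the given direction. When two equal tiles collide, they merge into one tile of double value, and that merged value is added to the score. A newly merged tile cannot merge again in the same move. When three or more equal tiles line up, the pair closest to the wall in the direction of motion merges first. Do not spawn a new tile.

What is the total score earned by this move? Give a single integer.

Answer: 0

Derivation:
Slide down:
col 0: [0, 8, 2, 0] -> [0, 0, 8, 2]  score +0 (running 0)
col 1: [2, 32, 0, 0] -> [0, 0, 2, 32]  score +0 (running 0)
col 2: [0, 0, 16, 2] -> [0, 0, 16, 2]  score +0 (running 0)
col 3: [64, 8, 16, 8] -> [64, 8, 16, 8]  score +0 (running 0)
Board after move:
 0  0  0 64
 0  0  0  8
 8  2 16 16
 2 32  2  8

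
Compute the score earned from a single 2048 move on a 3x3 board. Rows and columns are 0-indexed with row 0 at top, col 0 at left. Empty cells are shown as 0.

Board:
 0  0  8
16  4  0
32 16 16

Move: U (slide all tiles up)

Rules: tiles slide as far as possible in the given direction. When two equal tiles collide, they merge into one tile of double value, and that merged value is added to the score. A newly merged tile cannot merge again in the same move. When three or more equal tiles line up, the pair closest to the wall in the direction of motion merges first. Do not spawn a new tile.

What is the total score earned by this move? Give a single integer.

Answer: 0

Derivation:
Slide up:
col 0: [0, 16, 32] -> [16, 32, 0]  score +0 (running 0)
col 1: [0, 4, 16] -> [4, 16, 0]  score +0 (running 0)
col 2: [8, 0, 16] -> [8, 16, 0]  score +0 (running 0)
Board after move:
16  4  8
32 16 16
 0  0  0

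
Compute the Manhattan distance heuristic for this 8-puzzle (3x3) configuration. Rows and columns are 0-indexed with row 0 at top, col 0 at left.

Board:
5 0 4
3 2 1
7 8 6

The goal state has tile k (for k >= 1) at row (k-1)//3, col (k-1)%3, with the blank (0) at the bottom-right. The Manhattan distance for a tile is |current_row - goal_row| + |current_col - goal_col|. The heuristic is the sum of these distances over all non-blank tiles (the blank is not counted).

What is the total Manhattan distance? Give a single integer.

Tile 5: (0,0)->(1,1) = 2
Tile 4: (0,2)->(1,0) = 3
Tile 3: (1,0)->(0,2) = 3
Tile 2: (1,1)->(0,1) = 1
Tile 1: (1,2)->(0,0) = 3
Tile 7: (2,0)->(2,0) = 0
Tile 8: (2,1)->(2,1) = 0
Tile 6: (2,2)->(1,2) = 1
Sum: 2 + 3 + 3 + 1 + 3 + 0 + 0 + 1 = 13

Answer: 13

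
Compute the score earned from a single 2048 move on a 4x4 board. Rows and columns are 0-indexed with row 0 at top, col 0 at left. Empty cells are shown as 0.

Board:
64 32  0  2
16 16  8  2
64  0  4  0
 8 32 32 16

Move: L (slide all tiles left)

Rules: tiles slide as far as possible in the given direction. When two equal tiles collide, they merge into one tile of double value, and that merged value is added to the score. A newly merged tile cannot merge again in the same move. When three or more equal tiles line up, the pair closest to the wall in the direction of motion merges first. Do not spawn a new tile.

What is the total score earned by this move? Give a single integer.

Slide left:
row 0: [64, 32, 0, 2] -> [64, 32, 2, 0]  score +0 (running 0)
row 1: [16, 16, 8, 2] -> [32, 8, 2, 0]  score +32 (running 32)
row 2: [64, 0, 4, 0] -> [64, 4, 0, 0]  score +0 (running 32)
row 3: [8, 32, 32, 16] -> [8, 64, 16, 0]  score +64 (running 96)
Board after move:
64 32  2  0
32  8  2  0
64  4  0  0
 8 64 16  0

Answer: 96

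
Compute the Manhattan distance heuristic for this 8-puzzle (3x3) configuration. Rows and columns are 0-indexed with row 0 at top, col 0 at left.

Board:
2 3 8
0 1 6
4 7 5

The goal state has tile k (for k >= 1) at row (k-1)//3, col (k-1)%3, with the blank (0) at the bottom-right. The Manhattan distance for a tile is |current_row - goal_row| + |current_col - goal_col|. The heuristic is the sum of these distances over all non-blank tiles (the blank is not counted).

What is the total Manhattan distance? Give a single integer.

Answer: 11

Derivation:
Tile 2: (0,0)->(0,1) = 1
Tile 3: (0,1)->(0,2) = 1
Tile 8: (0,2)->(2,1) = 3
Tile 1: (1,1)->(0,0) = 2
Tile 6: (1,2)->(1,2) = 0
Tile 4: (2,0)->(1,0) = 1
Tile 7: (2,1)->(2,0) = 1
Tile 5: (2,2)->(1,1) = 2
Sum: 1 + 1 + 3 + 2 + 0 + 1 + 1 + 2 = 11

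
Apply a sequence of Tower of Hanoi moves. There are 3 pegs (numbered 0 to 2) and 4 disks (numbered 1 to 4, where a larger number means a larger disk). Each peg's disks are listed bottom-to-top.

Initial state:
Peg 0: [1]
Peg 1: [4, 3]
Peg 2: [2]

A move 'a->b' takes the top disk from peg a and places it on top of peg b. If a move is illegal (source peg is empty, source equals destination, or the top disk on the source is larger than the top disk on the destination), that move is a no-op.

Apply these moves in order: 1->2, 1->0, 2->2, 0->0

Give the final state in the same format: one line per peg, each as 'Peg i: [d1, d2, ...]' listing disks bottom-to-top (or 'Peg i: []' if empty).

Answer: Peg 0: [1]
Peg 1: [4, 3]
Peg 2: [2]

Derivation:
After move 1 (1->2):
Peg 0: [1]
Peg 1: [4, 3]
Peg 2: [2]

After move 2 (1->0):
Peg 0: [1]
Peg 1: [4, 3]
Peg 2: [2]

After move 3 (2->2):
Peg 0: [1]
Peg 1: [4, 3]
Peg 2: [2]

After move 4 (0->0):
Peg 0: [1]
Peg 1: [4, 3]
Peg 2: [2]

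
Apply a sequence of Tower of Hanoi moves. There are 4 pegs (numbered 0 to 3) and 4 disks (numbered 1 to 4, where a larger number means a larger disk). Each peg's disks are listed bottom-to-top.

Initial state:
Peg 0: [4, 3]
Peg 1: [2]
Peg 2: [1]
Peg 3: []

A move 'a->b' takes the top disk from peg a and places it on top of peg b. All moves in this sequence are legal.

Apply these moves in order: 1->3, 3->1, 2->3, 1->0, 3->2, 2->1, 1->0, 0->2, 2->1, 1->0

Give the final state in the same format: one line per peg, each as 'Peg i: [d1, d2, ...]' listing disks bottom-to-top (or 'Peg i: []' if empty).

After move 1 (1->3):
Peg 0: [4, 3]
Peg 1: []
Peg 2: [1]
Peg 3: [2]

After move 2 (3->1):
Peg 0: [4, 3]
Peg 1: [2]
Peg 2: [1]
Peg 3: []

After move 3 (2->3):
Peg 0: [4, 3]
Peg 1: [2]
Peg 2: []
Peg 3: [1]

After move 4 (1->0):
Peg 0: [4, 3, 2]
Peg 1: []
Peg 2: []
Peg 3: [1]

After move 5 (3->2):
Peg 0: [4, 3, 2]
Peg 1: []
Peg 2: [1]
Peg 3: []

After move 6 (2->1):
Peg 0: [4, 3, 2]
Peg 1: [1]
Peg 2: []
Peg 3: []

After move 7 (1->0):
Peg 0: [4, 3, 2, 1]
Peg 1: []
Peg 2: []
Peg 3: []

After move 8 (0->2):
Peg 0: [4, 3, 2]
Peg 1: []
Peg 2: [1]
Peg 3: []

After move 9 (2->1):
Peg 0: [4, 3, 2]
Peg 1: [1]
Peg 2: []
Peg 3: []

After move 10 (1->0):
Peg 0: [4, 3, 2, 1]
Peg 1: []
Peg 2: []
Peg 3: []

Answer: Peg 0: [4, 3, 2, 1]
Peg 1: []
Peg 2: []
Peg 3: []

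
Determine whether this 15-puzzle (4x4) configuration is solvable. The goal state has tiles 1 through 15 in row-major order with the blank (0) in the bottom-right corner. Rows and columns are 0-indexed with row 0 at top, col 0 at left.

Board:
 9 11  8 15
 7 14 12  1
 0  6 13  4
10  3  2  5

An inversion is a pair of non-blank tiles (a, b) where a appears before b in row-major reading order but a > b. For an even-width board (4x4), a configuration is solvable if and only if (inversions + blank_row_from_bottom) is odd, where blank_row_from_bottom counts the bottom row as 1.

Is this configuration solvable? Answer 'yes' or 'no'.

Inversions: 72
Blank is in row 2 (0-indexed from top), which is row 2 counting from the bottom (bottom = 1).
72 + 2 = 74, which is even, so the puzzle is not solvable.

Answer: no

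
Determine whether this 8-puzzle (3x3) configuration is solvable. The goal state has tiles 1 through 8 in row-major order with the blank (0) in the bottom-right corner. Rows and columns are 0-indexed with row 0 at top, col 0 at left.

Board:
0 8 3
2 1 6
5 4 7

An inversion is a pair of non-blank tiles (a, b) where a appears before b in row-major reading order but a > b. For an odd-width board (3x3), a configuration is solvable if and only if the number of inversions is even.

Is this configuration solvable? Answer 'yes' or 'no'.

Inversions (pairs i<j in row-major order where tile[i] > tile[j] > 0): 13
13 is odd, so the puzzle is not solvable.

Answer: no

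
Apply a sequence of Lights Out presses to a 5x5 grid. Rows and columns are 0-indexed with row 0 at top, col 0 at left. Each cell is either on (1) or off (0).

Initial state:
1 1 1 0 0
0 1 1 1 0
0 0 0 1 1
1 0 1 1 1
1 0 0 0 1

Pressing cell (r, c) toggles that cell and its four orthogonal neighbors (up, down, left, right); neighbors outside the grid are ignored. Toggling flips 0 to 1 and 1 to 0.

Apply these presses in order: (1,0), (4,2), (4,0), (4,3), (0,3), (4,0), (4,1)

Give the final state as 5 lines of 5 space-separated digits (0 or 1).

After press 1 at (1,0):
0 1 1 0 0
1 0 1 1 0
1 0 0 1 1
1 0 1 1 1
1 0 0 0 1

After press 2 at (4,2):
0 1 1 0 0
1 0 1 1 0
1 0 0 1 1
1 0 0 1 1
1 1 1 1 1

After press 3 at (4,0):
0 1 1 0 0
1 0 1 1 0
1 0 0 1 1
0 0 0 1 1
0 0 1 1 1

After press 4 at (4,3):
0 1 1 0 0
1 0 1 1 0
1 0 0 1 1
0 0 0 0 1
0 0 0 0 0

After press 5 at (0,3):
0 1 0 1 1
1 0 1 0 0
1 0 0 1 1
0 0 0 0 1
0 0 0 0 0

After press 6 at (4,0):
0 1 0 1 1
1 0 1 0 0
1 0 0 1 1
1 0 0 0 1
1 1 0 0 0

After press 7 at (4,1):
0 1 0 1 1
1 0 1 0 0
1 0 0 1 1
1 1 0 0 1
0 0 1 0 0

Answer: 0 1 0 1 1
1 0 1 0 0
1 0 0 1 1
1 1 0 0 1
0 0 1 0 0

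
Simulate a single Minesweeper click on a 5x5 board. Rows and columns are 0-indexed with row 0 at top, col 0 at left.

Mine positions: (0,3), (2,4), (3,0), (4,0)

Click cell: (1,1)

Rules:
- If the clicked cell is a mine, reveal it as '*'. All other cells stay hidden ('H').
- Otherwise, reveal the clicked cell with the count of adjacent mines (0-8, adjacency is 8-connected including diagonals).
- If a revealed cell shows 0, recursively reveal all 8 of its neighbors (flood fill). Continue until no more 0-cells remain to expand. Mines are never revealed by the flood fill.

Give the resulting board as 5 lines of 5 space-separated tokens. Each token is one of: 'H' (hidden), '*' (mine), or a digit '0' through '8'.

0 0 1 H H
0 0 1 2 H
1 1 0 1 H
H 2 0 1 1
H 2 0 0 0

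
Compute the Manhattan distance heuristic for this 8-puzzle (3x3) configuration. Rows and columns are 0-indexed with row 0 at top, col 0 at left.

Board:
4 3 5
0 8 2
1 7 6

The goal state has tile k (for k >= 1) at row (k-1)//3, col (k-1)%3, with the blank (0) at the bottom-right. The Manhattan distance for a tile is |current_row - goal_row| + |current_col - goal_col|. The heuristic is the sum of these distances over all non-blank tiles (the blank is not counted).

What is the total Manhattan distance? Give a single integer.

Answer: 11

Derivation:
Tile 4: (0,0)->(1,0) = 1
Tile 3: (0,1)->(0,2) = 1
Tile 5: (0,2)->(1,1) = 2
Tile 8: (1,1)->(2,1) = 1
Tile 2: (1,2)->(0,1) = 2
Tile 1: (2,0)->(0,0) = 2
Tile 7: (2,1)->(2,0) = 1
Tile 6: (2,2)->(1,2) = 1
Sum: 1 + 1 + 2 + 1 + 2 + 2 + 1 + 1 = 11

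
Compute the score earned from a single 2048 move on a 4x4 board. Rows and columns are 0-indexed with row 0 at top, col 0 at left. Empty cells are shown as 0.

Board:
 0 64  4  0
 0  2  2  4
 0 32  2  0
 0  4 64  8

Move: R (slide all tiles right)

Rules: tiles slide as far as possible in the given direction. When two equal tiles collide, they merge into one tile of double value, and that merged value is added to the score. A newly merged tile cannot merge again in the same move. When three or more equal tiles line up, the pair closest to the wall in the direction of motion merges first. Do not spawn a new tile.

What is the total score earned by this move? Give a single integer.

Slide right:
row 0: [0, 64, 4, 0] -> [0, 0, 64, 4]  score +0 (running 0)
row 1: [0, 2, 2, 4] -> [0, 0, 4, 4]  score +4 (running 4)
row 2: [0, 32, 2, 0] -> [0, 0, 32, 2]  score +0 (running 4)
row 3: [0, 4, 64, 8] -> [0, 4, 64, 8]  score +0 (running 4)
Board after move:
 0  0 64  4
 0  0  4  4
 0  0 32  2
 0  4 64  8

Answer: 4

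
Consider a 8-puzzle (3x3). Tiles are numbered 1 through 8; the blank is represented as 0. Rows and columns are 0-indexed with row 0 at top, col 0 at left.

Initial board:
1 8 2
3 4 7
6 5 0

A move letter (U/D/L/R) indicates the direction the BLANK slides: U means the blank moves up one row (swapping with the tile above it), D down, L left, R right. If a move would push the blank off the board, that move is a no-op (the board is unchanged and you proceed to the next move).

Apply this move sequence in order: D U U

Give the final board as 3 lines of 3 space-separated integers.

After move 1 (D):
1 8 2
3 4 7
6 5 0

After move 2 (U):
1 8 2
3 4 0
6 5 7

After move 3 (U):
1 8 0
3 4 2
6 5 7

Answer: 1 8 0
3 4 2
6 5 7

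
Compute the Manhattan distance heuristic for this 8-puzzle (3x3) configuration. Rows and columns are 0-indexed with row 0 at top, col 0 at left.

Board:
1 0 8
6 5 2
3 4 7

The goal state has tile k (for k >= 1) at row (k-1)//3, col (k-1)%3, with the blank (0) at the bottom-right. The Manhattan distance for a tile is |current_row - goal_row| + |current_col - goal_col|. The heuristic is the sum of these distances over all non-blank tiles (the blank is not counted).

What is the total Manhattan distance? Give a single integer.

Answer: 15

Derivation:
Tile 1: at (0,0), goal (0,0), distance |0-0|+|0-0| = 0
Tile 8: at (0,2), goal (2,1), distance |0-2|+|2-1| = 3
Tile 6: at (1,0), goal (1,2), distance |1-1|+|0-2| = 2
Tile 5: at (1,1), goal (1,1), distance |1-1|+|1-1| = 0
Tile 2: at (1,2), goal (0,1), distance |1-0|+|2-1| = 2
Tile 3: at (2,0), goal (0,2), distance |2-0|+|0-2| = 4
Tile 4: at (2,1), goal (1,0), distance |2-1|+|1-0| = 2
Tile 7: at (2,2), goal (2,0), distance |2-2|+|2-0| = 2
Sum: 0 + 3 + 2 + 0 + 2 + 4 + 2 + 2 = 15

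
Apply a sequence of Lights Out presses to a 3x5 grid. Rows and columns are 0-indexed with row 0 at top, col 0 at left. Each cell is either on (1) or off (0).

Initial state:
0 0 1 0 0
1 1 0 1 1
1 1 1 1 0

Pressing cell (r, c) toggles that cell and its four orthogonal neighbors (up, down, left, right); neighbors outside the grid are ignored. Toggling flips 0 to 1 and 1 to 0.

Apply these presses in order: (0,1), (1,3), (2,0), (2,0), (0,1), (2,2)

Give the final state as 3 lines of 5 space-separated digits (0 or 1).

After press 1 at (0,1):
1 1 0 0 0
1 0 0 1 1
1 1 1 1 0

After press 2 at (1,3):
1 1 0 1 0
1 0 1 0 0
1 1 1 0 0

After press 3 at (2,0):
1 1 0 1 0
0 0 1 0 0
0 0 1 0 0

After press 4 at (2,0):
1 1 0 1 0
1 0 1 0 0
1 1 1 0 0

After press 5 at (0,1):
0 0 1 1 0
1 1 1 0 0
1 1 1 0 0

After press 6 at (2,2):
0 0 1 1 0
1 1 0 0 0
1 0 0 1 0

Answer: 0 0 1 1 0
1 1 0 0 0
1 0 0 1 0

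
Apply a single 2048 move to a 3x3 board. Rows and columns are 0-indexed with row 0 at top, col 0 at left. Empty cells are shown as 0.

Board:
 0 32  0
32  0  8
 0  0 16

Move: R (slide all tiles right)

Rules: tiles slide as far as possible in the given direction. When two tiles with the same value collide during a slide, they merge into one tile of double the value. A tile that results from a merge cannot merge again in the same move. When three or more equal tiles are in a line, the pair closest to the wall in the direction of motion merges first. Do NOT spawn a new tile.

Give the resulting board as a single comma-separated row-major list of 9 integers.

Slide right:
row 0: [0, 32, 0] -> [0, 0, 32]
row 1: [32, 0, 8] -> [0, 32, 8]
row 2: [0, 0, 16] -> [0, 0, 16]

Answer: 0, 0, 32, 0, 32, 8, 0, 0, 16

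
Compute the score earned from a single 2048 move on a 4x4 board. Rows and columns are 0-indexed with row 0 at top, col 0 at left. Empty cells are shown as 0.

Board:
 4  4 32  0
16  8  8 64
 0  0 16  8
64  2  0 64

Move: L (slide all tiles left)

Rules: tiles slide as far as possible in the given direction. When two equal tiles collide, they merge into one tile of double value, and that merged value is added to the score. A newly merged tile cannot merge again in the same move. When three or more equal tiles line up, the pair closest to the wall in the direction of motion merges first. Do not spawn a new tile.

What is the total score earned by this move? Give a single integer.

Answer: 24

Derivation:
Slide left:
row 0: [4, 4, 32, 0] -> [8, 32, 0, 0]  score +8 (running 8)
row 1: [16, 8, 8, 64] -> [16, 16, 64, 0]  score +16 (running 24)
row 2: [0, 0, 16, 8] -> [16, 8, 0, 0]  score +0 (running 24)
row 3: [64, 2, 0, 64] -> [64, 2, 64, 0]  score +0 (running 24)
Board after move:
 8 32  0  0
16 16 64  0
16  8  0  0
64  2 64  0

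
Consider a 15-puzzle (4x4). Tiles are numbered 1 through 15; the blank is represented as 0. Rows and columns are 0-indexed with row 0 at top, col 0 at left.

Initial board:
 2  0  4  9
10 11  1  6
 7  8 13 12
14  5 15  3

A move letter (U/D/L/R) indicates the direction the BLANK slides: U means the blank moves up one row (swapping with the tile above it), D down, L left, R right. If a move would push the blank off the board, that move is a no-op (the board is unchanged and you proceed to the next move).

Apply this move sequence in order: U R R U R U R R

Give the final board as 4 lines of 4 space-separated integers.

After move 1 (U):
 2  0  4  9
10 11  1  6
 7  8 13 12
14  5 15  3

After move 2 (R):
 2  4  0  9
10 11  1  6
 7  8 13 12
14  5 15  3

After move 3 (R):
 2  4  9  0
10 11  1  6
 7  8 13 12
14  5 15  3

After move 4 (U):
 2  4  9  0
10 11  1  6
 7  8 13 12
14  5 15  3

After move 5 (R):
 2  4  9  0
10 11  1  6
 7  8 13 12
14  5 15  3

After move 6 (U):
 2  4  9  0
10 11  1  6
 7  8 13 12
14  5 15  3

After move 7 (R):
 2  4  9  0
10 11  1  6
 7  8 13 12
14  5 15  3

After move 8 (R):
 2  4  9  0
10 11  1  6
 7  8 13 12
14  5 15  3

Answer:  2  4  9  0
10 11  1  6
 7  8 13 12
14  5 15  3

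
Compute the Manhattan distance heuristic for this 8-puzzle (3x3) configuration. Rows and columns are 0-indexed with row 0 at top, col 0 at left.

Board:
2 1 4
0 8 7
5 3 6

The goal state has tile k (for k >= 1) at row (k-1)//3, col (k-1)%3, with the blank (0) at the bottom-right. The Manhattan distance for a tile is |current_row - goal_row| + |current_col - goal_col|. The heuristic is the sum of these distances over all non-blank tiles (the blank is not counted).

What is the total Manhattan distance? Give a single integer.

Tile 2: at (0,0), goal (0,1), distance |0-0|+|0-1| = 1
Tile 1: at (0,1), goal (0,0), distance |0-0|+|1-0| = 1
Tile 4: at (0,2), goal (1,0), distance |0-1|+|2-0| = 3
Tile 8: at (1,1), goal (2,1), distance |1-2|+|1-1| = 1
Tile 7: at (1,2), goal (2,0), distance |1-2|+|2-0| = 3
Tile 5: at (2,0), goal (1,1), distance |2-1|+|0-1| = 2
Tile 3: at (2,1), goal (0,2), distance |2-0|+|1-2| = 3
Tile 6: at (2,2), goal (1,2), distance |2-1|+|2-2| = 1
Sum: 1 + 1 + 3 + 1 + 3 + 2 + 3 + 1 = 15

Answer: 15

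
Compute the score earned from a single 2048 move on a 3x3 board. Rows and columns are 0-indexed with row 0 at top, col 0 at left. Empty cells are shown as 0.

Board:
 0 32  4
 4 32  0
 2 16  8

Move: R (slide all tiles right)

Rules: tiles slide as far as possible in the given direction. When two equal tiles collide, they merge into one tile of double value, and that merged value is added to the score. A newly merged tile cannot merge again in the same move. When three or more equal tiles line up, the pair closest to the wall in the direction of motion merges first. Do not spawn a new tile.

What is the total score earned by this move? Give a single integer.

Slide right:
row 0: [0, 32, 4] -> [0, 32, 4]  score +0 (running 0)
row 1: [4, 32, 0] -> [0, 4, 32]  score +0 (running 0)
row 2: [2, 16, 8] -> [2, 16, 8]  score +0 (running 0)
Board after move:
 0 32  4
 0  4 32
 2 16  8

Answer: 0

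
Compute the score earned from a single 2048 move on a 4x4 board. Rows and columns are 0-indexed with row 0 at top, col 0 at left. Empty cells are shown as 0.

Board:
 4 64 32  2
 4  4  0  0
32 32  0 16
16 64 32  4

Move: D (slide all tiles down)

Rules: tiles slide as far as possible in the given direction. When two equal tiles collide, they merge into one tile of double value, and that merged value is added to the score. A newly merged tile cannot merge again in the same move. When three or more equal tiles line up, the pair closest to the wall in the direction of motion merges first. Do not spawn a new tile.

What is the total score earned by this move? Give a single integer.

Answer: 72

Derivation:
Slide down:
col 0: [4, 4, 32, 16] -> [0, 8, 32, 16]  score +8 (running 8)
col 1: [64, 4, 32, 64] -> [64, 4, 32, 64]  score +0 (running 8)
col 2: [32, 0, 0, 32] -> [0, 0, 0, 64]  score +64 (running 72)
col 3: [2, 0, 16, 4] -> [0, 2, 16, 4]  score +0 (running 72)
Board after move:
 0 64  0  0
 8  4  0  2
32 32  0 16
16 64 64  4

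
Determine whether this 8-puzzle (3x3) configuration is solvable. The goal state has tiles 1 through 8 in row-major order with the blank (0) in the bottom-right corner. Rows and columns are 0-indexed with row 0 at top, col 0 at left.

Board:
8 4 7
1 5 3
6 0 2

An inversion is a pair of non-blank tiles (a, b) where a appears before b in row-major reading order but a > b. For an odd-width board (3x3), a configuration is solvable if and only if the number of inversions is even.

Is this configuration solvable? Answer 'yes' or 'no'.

Answer: no

Derivation:
Inversions (pairs i<j in row-major order where tile[i] > tile[j] > 0): 19
19 is odd, so the puzzle is not solvable.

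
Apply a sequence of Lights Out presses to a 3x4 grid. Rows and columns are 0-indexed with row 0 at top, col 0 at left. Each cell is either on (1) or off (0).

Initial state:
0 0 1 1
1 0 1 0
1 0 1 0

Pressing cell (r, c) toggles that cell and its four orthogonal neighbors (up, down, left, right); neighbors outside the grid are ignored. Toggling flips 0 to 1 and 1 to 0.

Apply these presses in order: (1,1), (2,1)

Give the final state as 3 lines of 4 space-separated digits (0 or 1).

After press 1 at (1,1):
0 1 1 1
0 1 0 0
1 1 1 0

After press 2 at (2,1):
0 1 1 1
0 0 0 0
0 0 0 0

Answer: 0 1 1 1
0 0 0 0
0 0 0 0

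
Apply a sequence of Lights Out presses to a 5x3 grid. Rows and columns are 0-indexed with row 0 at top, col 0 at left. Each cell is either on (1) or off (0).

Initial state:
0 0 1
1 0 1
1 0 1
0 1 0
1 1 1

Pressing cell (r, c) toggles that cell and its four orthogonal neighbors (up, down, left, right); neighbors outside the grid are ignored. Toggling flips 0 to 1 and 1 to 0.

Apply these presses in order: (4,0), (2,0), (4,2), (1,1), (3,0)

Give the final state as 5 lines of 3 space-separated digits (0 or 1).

After press 1 at (4,0):
0 0 1
1 0 1
1 0 1
1 1 0
0 0 1

After press 2 at (2,0):
0 0 1
0 0 1
0 1 1
0 1 0
0 0 1

After press 3 at (4,2):
0 0 1
0 0 1
0 1 1
0 1 1
0 1 0

After press 4 at (1,1):
0 1 1
1 1 0
0 0 1
0 1 1
0 1 0

After press 5 at (3,0):
0 1 1
1 1 0
1 0 1
1 0 1
1 1 0

Answer: 0 1 1
1 1 0
1 0 1
1 0 1
1 1 0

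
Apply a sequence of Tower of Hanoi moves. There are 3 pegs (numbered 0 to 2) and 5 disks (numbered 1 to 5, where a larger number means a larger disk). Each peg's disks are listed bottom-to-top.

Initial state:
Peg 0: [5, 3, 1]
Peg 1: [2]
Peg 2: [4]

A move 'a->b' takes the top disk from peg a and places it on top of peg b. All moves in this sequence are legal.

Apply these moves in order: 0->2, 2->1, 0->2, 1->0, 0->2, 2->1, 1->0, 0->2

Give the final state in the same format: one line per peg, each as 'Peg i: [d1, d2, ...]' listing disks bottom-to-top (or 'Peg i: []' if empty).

After move 1 (0->2):
Peg 0: [5, 3]
Peg 1: [2]
Peg 2: [4, 1]

After move 2 (2->1):
Peg 0: [5, 3]
Peg 1: [2, 1]
Peg 2: [4]

After move 3 (0->2):
Peg 0: [5]
Peg 1: [2, 1]
Peg 2: [4, 3]

After move 4 (1->0):
Peg 0: [5, 1]
Peg 1: [2]
Peg 2: [4, 3]

After move 5 (0->2):
Peg 0: [5]
Peg 1: [2]
Peg 2: [4, 3, 1]

After move 6 (2->1):
Peg 0: [5]
Peg 1: [2, 1]
Peg 2: [4, 3]

After move 7 (1->0):
Peg 0: [5, 1]
Peg 1: [2]
Peg 2: [4, 3]

After move 8 (0->2):
Peg 0: [5]
Peg 1: [2]
Peg 2: [4, 3, 1]

Answer: Peg 0: [5]
Peg 1: [2]
Peg 2: [4, 3, 1]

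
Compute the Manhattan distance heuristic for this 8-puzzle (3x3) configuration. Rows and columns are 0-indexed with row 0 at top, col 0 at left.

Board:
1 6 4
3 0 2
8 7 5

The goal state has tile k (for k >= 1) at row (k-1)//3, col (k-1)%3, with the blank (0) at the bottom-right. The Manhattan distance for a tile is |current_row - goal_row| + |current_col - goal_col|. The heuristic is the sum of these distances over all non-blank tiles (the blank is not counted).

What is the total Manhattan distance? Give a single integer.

Tile 1: at (0,0), goal (0,0), distance |0-0|+|0-0| = 0
Tile 6: at (0,1), goal (1,2), distance |0-1|+|1-2| = 2
Tile 4: at (0,2), goal (1,0), distance |0-1|+|2-0| = 3
Tile 3: at (1,0), goal (0,2), distance |1-0|+|0-2| = 3
Tile 2: at (1,2), goal (0,1), distance |1-0|+|2-1| = 2
Tile 8: at (2,0), goal (2,1), distance |2-2|+|0-1| = 1
Tile 7: at (2,1), goal (2,0), distance |2-2|+|1-0| = 1
Tile 5: at (2,2), goal (1,1), distance |2-1|+|2-1| = 2
Sum: 0 + 2 + 3 + 3 + 2 + 1 + 1 + 2 = 14

Answer: 14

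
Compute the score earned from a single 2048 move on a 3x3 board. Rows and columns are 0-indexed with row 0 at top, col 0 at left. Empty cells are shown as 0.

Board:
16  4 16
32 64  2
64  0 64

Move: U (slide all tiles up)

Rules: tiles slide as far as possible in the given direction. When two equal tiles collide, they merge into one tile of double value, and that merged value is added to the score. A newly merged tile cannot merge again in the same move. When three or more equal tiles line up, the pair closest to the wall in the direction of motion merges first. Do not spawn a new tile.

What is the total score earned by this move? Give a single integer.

Slide up:
col 0: [16, 32, 64] -> [16, 32, 64]  score +0 (running 0)
col 1: [4, 64, 0] -> [4, 64, 0]  score +0 (running 0)
col 2: [16, 2, 64] -> [16, 2, 64]  score +0 (running 0)
Board after move:
16  4 16
32 64  2
64  0 64

Answer: 0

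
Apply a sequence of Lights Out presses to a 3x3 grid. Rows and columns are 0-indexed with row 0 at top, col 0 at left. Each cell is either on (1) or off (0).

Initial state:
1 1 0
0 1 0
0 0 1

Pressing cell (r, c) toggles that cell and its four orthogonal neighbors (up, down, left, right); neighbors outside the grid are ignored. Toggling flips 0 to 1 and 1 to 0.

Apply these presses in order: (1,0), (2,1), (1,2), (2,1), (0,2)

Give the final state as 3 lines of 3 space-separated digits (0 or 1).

After press 1 at (1,0):
0 1 0
1 0 0
1 0 1

After press 2 at (2,1):
0 1 0
1 1 0
0 1 0

After press 3 at (1,2):
0 1 1
1 0 1
0 1 1

After press 4 at (2,1):
0 1 1
1 1 1
1 0 0

After press 5 at (0,2):
0 0 0
1 1 0
1 0 0

Answer: 0 0 0
1 1 0
1 0 0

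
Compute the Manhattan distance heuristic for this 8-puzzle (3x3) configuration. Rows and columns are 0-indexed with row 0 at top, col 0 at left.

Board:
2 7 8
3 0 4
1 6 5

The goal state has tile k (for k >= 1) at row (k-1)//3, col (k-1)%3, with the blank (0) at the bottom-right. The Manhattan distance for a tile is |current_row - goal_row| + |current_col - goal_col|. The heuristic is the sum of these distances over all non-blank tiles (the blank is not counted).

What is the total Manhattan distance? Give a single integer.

Tile 2: (0,0)->(0,1) = 1
Tile 7: (0,1)->(2,0) = 3
Tile 8: (0,2)->(2,1) = 3
Tile 3: (1,0)->(0,2) = 3
Tile 4: (1,2)->(1,0) = 2
Tile 1: (2,0)->(0,0) = 2
Tile 6: (2,1)->(1,2) = 2
Tile 5: (2,2)->(1,1) = 2
Sum: 1 + 3 + 3 + 3 + 2 + 2 + 2 + 2 = 18

Answer: 18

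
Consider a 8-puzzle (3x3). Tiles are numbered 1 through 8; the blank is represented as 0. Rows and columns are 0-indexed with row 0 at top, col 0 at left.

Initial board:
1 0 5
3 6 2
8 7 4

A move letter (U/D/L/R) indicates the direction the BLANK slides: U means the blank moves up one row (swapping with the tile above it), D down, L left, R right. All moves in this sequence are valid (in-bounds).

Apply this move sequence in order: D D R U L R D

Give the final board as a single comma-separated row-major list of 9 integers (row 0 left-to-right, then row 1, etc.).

After move 1 (D):
1 6 5
3 0 2
8 7 4

After move 2 (D):
1 6 5
3 7 2
8 0 4

After move 3 (R):
1 6 5
3 7 2
8 4 0

After move 4 (U):
1 6 5
3 7 0
8 4 2

After move 5 (L):
1 6 5
3 0 7
8 4 2

After move 6 (R):
1 6 5
3 7 0
8 4 2

After move 7 (D):
1 6 5
3 7 2
8 4 0

Answer: 1, 6, 5, 3, 7, 2, 8, 4, 0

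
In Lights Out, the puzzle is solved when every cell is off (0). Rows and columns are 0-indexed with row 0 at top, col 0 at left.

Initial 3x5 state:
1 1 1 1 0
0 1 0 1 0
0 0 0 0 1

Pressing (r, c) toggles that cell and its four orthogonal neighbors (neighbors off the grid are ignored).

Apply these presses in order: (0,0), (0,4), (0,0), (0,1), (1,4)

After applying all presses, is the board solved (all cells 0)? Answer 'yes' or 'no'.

After press 1 at (0,0):
0 0 1 1 0
1 1 0 1 0
0 0 0 0 1

After press 2 at (0,4):
0 0 1 0 1
1 1 0 1 1
0 0 0 0 1

After press 3 at (0,0):
1 1 1 0 1
0 1 0 1 1
0 0 0 0 1

After press 4 at (0,1):
0 0 0 0 1
0 0 0 1 1
0 0 0 0 1

After press 5 at (1,4):
0 0 0 0 0
0 0 0 0 0
0 0 0 0 0

Lights still on: 0

Answer: yes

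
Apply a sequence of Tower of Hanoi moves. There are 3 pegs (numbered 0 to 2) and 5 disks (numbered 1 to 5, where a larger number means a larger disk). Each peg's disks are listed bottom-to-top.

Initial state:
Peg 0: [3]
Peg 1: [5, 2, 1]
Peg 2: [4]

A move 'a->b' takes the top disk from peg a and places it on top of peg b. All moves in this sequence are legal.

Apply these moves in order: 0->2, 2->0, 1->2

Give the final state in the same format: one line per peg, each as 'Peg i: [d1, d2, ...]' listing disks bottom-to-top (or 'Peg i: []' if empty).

After move 1 (0->2):
Peg 0: []
Peg 1: [5, 2, 1]
Peg 2: [4, 3]

After move 2 (2->0):
Peg 0: [3]
Peg 1: [5, 2, 1]
Peg 2: [4]

After move 3 (1->2):
Peg 0: [3]
Peg 1: [5, 2]
Peg 2: [4, 1]

Answer: Peg 0: [3]
Peg 1: [5, 2]
Peg 2: [4, 1]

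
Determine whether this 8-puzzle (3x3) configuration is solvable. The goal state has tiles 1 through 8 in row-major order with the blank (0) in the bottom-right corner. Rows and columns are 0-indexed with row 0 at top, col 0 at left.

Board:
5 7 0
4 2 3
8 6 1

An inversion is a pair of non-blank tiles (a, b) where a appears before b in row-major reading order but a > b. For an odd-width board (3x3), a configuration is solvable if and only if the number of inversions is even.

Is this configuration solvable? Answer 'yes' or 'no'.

Answer: no

Derivation:
Inversions (pairs i<j in row-major order where tile[i] > tile[j] > 0): 17
17 is odd, so the puzzle is not solvable.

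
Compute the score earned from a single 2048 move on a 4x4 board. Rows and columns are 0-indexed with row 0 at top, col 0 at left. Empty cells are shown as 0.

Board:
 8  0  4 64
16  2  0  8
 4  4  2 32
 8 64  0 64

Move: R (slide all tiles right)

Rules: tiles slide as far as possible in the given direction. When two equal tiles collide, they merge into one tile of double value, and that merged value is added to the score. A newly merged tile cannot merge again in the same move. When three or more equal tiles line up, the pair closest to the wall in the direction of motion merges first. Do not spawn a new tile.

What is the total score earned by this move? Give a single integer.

Answer: 136

Derivation:
Slide right:
row 0: [8, 0, 4, 64] -> [0, 8, 4, 64]  score +0 (running 0)
row 1: [16, 2, 0, 8] -> [0, 16, 2, 8]  score +0 (running 0)
row 2: [4, 4, 2, 32] -> [0, 8, 2, 32]  score +8 (running 8)
row 3: [8, 64, 0, 64] -> [0, 0, 8, 128]  score +128 (running 136)
Board after move:
  0   8   4  64
  0  16   2   8
  0   8   2  32
  0   0   8 128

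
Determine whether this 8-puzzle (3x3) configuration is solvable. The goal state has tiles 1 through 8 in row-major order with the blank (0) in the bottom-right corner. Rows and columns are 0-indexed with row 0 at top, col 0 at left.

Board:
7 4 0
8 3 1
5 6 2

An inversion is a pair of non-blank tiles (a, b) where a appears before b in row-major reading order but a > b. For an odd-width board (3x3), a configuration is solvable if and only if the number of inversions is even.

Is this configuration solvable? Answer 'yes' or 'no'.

Inversions (pairs i<j in row-major order where tile[i] > tile[j] > 0): 18
18 is even, so the puzzle is solvable.

Answer: yes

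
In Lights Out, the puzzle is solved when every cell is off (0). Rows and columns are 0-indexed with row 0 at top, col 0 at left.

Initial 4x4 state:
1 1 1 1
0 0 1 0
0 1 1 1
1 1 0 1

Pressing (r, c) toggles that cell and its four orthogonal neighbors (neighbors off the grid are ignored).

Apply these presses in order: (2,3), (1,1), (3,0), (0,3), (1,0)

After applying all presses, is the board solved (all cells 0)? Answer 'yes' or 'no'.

After press 1 at (2,3):
1 1 1 1
0 0 1 1
0 1 0 0
1 1 0 0

After press 2 at (1,1):
1 0 1 1
1 1 0 1
0 0 0 0
1 1 0 0

After press 3 at (3,0):
1 0 1 1
1 1 0 1
1 0 0 0
0 0 0 0

After press 4 at (0,3):
1 0 0 0
1 1 0 0
1 0 0 0
0 0 0 0

After press 5 at (1,0):
0 0 0 0
0 0 0 0
0 0 0 0
0 0 0 0

Lights still on: 0

Answer: yes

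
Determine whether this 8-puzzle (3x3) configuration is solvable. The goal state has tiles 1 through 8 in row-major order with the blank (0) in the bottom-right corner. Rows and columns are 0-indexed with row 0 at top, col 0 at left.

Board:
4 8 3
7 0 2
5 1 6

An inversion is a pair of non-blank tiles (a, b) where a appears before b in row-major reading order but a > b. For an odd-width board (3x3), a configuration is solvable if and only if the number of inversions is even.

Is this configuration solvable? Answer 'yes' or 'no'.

Answer: no

Derivation:
Inversions (pairs i<j in row-major order where tile[i] > tile[j] > 0): 17
17 is odd, so the puzzle is not solvable.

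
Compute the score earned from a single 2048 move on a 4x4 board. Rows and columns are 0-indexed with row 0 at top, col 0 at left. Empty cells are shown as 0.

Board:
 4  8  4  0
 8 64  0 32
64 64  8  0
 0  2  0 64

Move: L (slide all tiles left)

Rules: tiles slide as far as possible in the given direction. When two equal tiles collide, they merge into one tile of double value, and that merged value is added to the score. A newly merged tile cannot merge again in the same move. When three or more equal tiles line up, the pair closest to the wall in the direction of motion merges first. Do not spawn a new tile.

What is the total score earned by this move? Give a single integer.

Answer: 128

Derivation:
Slide left:
row 0: [4, 8, 4, 0] -> [4, 8, 4, 0]  score +0 (running 0)
row 1: [8, 64, 0, 32] -> [8, 64, 32, 0]  score +0 (running 0)
row 2: [64, 64, 8, 0] -> [128, 8, 0, 0]  score +128 (running 128)
row 3: [0, 2, 0, 64] -> [2, 64, 0, 0]  score +0 (running 128)
Board after move:
  4   8   4   0
  8  64  32   0
128   8   0   0
  2  64   0   0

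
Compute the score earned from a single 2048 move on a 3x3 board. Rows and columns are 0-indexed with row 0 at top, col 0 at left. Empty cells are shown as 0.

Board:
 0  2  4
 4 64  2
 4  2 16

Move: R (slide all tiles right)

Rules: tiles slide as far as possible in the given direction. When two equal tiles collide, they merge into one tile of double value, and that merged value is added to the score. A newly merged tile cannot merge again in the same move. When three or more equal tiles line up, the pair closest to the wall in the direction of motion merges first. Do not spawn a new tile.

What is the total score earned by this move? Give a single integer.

Answer: 0

Derivation:
Slide right:
row 0: [0, 2, 4] -> [0, 2, 4]  score +0 (running 0)
row 1: [4, 64, 2] -> [4, 64, 2]  score +0 (running 0)
row 2: [4, 2, 16] -> [4, 2, 16]  score +0 (running 0)
Board after move:
 0  2  4
 4 64  2
 4  2 16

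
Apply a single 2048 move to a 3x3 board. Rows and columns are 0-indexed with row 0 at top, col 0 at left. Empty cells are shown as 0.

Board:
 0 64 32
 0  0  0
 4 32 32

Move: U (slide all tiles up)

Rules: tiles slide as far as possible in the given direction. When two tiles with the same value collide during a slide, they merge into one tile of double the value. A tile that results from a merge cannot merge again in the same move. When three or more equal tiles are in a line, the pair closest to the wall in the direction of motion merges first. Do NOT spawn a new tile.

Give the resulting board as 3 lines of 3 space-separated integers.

Answer:  4 64 64
 0 32  0
 0  0  0

Derivation:
Slide up:
col 0: [0, 0, 4] -> [4, 0, 0]
col 1: [64, 0, 32] -> [64, 32, 0]
col 2: [32, 0, 32] -> [64, 0, 0]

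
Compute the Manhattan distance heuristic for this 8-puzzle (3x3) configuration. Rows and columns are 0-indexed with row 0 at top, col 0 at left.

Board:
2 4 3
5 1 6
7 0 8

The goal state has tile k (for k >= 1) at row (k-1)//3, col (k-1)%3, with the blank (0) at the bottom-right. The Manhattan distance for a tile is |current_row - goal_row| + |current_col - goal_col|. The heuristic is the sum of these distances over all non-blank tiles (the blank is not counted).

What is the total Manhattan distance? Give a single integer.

Tile 2: (0,0)->(0,1) = 1
Tile 4: (0,1)->(1,0) = 2
Tile 3: (0,2)->(0,2) = 0
Tile 5: (1,0)->(1,1) = 1
Tile 1: (1,1)->(0,0) = 2
Tile 6: (1,2)->(1,2) = 0
Tile 7: (2,0)->(2,0) = 0
Tile 8: (2,2)->(2,1) = 1
Sum: 1 + 2 + 0 + 1 + 2 + 0 + 0 + 1 = 7

Answer: 7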